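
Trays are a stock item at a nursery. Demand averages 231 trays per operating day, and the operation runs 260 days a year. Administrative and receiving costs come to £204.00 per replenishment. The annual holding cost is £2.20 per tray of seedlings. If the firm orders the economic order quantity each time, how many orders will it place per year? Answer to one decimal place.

N ≈ 18.0 orders per year

Annual demand D = 231 × 260 = 60,060.
The optimal lot size = √(2DS/H) = √(2 × 60,060 × 204 / 2.2) ≈ 3337.42.
Orders per year = D / Q* = 60,060 / 3337.42 ≈ 17.996.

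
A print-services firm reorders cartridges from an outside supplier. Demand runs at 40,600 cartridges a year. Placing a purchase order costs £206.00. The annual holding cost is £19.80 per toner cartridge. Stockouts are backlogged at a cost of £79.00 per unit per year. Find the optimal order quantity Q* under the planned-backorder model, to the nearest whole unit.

Q* ≈ 1,028 cartridges

With planned backorders, Q* = √(2DS/H) · √((H+B)/B).
√(2DS/H) = √(2 × 40,600 × 206 / 19.8) = 919.134.
√((H+B)/B) = √((19.8+79)/79) = 1.1183.
Q* ≈ 1027.884.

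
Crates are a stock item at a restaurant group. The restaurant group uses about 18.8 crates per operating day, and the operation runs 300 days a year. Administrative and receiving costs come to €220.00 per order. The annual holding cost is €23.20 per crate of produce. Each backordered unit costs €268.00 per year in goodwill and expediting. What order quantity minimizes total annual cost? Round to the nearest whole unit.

Annual demand D = 18.8 × 300 = 5,640.
With planned backorders, Q* = √(2DS/H) · √((H+B)/B).
√(2DS/H) = √(2 × 5,640 × 220 / 23.2) = 327.056.
√((H+B)/B) = √((23.2+268)/268) = 1.0424.
Q* ≈ 340.918.

Q* ≈ 341 crates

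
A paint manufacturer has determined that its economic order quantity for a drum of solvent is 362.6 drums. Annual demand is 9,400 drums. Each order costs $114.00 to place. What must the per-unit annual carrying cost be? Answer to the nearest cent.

Invert the EOQ relation Q*² = 2DS/H.
From Q* = √(2DS/H): H = 2DS / Q*² = 2 × 9,400 × 114 / 362.6² = 16.3007.

H ≈ $16.30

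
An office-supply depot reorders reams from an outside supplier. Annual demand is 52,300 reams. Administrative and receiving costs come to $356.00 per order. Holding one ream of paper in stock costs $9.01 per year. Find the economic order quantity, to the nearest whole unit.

EOQ = √(2DS / H) = √(2 × 52,300 × 356 / 9.01).
= √(37,237,600 / 9.01) = √4,132,918.9789 ≈ 2032.958.

Q* ≈ 2,033 reams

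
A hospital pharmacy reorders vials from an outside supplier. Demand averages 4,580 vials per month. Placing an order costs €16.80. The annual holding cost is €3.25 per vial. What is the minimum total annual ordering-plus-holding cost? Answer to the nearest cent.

Annual demand D = 4,580 × 12 = 54,960.
EOQ = √(2DS/H) = √(2 × 54,960 × 16.8 / 3.25) ≈ 753.79.
At Q*, ordering cost (D/Q*)S equals holding cost (Q*/2)H, each = √(DSH/2).
Minimum total = √(2DSH) = √(2 × 54,960 × 16.8 × 3.25) ≈ 2449.823.

TC* ≈ €2,449.82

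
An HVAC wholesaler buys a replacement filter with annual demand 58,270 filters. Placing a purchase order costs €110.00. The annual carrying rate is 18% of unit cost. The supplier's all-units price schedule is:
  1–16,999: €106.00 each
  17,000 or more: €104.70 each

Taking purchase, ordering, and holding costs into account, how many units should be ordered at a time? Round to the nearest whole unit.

Holding cost per unit per year at price C is H = 0.18·C.
Candidates are each tier's EOQ (if it falls in that tier) and each price-break quantity.
EOQ at €106.00 = 819.7 (feasible in tier 1): TC = 58,270×€106.00 + (58,270/819.7)×110 + (819.7/2)×0.18×€106.00 = €6,192,259.51.
EOQ at €104.70 = 824.8 < 17000, so use break Q=17000: TC = 58,270×€104.70 + (58,270/17000.0)×110 + (17000.0/2)×0.18×€104.70 = €6,261,437.04.
Lowest total cost is €6,192,259.51 at Q = 819.7.

Q* ≈ 820 filters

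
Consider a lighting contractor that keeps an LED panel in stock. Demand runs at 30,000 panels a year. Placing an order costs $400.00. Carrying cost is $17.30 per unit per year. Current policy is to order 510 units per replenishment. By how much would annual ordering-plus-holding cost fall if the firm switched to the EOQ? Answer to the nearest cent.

Extra cost ≈ $7,564.45 per year

EOQ = √(2DS/H) = √(2 × 30,000 × 400 / 17.3) ≈ 1177.83.
Cost at Q* = (D/Q*)S + (Q*/2)H = √(2DSH) ≈ $20,376.46.
Cost at Q = 510: (30,000/510)×400 + (510/2)×17.3 = $23,529.41 + $4,411.50 = $27,940.91.
Excess = $27,940.91 − $20,376.46 = $7,564.45.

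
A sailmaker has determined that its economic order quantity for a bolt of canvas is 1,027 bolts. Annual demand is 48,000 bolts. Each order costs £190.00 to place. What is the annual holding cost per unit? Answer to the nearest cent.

The basic EOQ model gives Q* = √(2DS/H); rearrange for the unknown.
From Q* = √(2DS/H): H = 2DS / Q*² = 2 × 48,000 × 190 / 1,027² = 17.2935.

H ≈ £17.29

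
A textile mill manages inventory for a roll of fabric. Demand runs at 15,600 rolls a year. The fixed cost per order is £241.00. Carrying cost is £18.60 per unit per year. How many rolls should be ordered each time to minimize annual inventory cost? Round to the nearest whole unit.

EOQ = √(2DS / H) = √(2 × 15,600 × 241 / 18.6).
= √(7,519,200 / 18.6) = √404,258.0645 ≈ 635.813.

Q* ≈ 636 rolls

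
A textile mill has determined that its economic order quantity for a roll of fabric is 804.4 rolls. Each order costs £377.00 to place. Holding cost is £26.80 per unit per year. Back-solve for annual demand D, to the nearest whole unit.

D ≈ 22,999 rolls per year

Invert the EOQ relation Q*² = 2DS/H.
From Q* = √(2DS/H): D = Q*²H / (2S) = 804.4² × 26.8 / (2 × 377) = 22998.927.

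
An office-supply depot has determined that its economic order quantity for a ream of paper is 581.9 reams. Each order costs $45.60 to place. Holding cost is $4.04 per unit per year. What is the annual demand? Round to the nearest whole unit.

D ≈ 15,000 reams per year

The basic EOQ model gives Q* = √(2DS/H); rearrange for the unknown.
From Q* = √(2DS/H): D = Q*²H / (2S) = 581.9² × 4.04 / (2 × 45.6) = 14999.723.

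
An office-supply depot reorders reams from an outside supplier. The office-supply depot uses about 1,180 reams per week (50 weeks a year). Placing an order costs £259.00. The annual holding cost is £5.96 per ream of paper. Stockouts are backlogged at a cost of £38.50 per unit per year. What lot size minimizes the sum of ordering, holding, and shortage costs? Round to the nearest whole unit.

Q* ≈ 2,433 reams

Annual demand D = 1,180 × 50 = 59,000.
With planned backorders, Q* = √(2DS/H) · √((H+B)/B).
√(2DS/H) = √(2 × 59,000 × 259 / 5.96) = 2264.476.
√((H+B)/B) = √((5.96+38.5)/38.5) = 1.0746.
Q* ≈ 2433.448.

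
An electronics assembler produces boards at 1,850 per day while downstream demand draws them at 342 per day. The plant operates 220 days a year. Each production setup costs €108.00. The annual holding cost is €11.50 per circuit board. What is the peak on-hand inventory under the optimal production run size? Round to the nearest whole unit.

I_max ≈ 1,073 boards

Annual demand D = 342 × 220 = 75,240.
Production build-up factor (1 − d/p) = 1 − 342/1,850 = 0.8151.
Q* = √(2DS / (H(1 − d/p))) = √(2 × 75,240 × 108 / (11.5 × 0.8151)).
= √(16,251,840 / 9.3741) ≈ 1316.702.
Maximum inventory = Q*(1 − d/p) = 1316.702 × 0.8151 ≈ 1073.290.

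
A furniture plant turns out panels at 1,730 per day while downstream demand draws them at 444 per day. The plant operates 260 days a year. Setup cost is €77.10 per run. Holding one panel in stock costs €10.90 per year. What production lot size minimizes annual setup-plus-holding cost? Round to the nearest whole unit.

Q* ≈ 1,482 panels

Annual demand D = 444 × 260 = 115,440.
Production build-up factor (1 − d/p) = 1 − 444/1,730 = 0.7434.
Q* = √(2DS / (H(1 − d/p))) = √(2 × 115,440 × 77.1 / (10.9 × 0.7434)).
= √(17,800,848 / 8.1025) ≈ 1482.210.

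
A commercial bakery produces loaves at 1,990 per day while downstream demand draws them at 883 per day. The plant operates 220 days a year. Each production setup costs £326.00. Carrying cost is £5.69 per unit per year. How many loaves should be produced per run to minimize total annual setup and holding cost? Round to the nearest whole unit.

Annual demand D = 883 × 220 = 194,260.
Production build-up factor (1 − d/p) = 1 − 883/1,990 = 0.5563.
Q* = √(2DS / (H(1 − d/p))) = √(2 × 194,260 × 326 / (5.69 × 0.5563)).
= √(126,657,520 / 3.1652) ≈ 6325.751.

Q* ≈ 6,326 loaves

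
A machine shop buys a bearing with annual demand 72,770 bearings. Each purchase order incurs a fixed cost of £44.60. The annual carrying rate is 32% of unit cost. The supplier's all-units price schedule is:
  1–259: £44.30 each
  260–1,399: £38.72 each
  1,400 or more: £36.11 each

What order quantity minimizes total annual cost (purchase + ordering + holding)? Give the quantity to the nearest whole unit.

Q* ≈ 1,400 bearings

Holding cost per unit per year at price C is H = 0.32·C.
For each price level, check whether its EOQ is feasible; otherwise the best quantity at that price is the breakpoint.
Tier 1 (£44.30): EOQ = 676.7 exceeds tier's upper bound 259, so this tier is dominated.
EOQ at £38.72 = 723.8 (feasible in tier 2): TC = 72,770×£38.72 + (72,770/723.8)×44.6 + (723.8/2)×0.32×£38.72 = £2,826,622.52.
EOQ at £36.11 = 749.5 < 1400, so use break Q=1400: TC = 72,770×£36.11 + (72,770/1400.0)×44.6 + (1400.0/2)×0.32×£36.11 = £2,638,131.58.
Lowest total cost is £2,638,131.58 at Q = 1400.0.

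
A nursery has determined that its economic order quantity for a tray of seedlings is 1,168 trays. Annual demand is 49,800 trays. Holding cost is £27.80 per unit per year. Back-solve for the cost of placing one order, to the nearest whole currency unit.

Squaring Q* = √(2DS/H) gives Q*² = 2DS/H.
From Q* = √(2DS/H): S = Q*²H / (2D) = 1,168² × 27.8 / (2 × 49,800) = 380.7774.

S ≈ £381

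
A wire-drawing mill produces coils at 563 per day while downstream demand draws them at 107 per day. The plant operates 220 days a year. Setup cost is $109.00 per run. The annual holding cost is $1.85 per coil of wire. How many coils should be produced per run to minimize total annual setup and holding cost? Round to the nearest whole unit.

Q* ≈ 1,851 coils

Annual demand D = 107 × 220 = 23,540.
Production build-up factor (1 − d/p) = 1 − 107/563 = 0.8099.
Q* = √(2DS / (H(1 − d/p))) = √(2 × 23,540 × 109 / (1.85 × 0.8099)).
= √(5,131,720 / 1.4984) ≈ 1850.621.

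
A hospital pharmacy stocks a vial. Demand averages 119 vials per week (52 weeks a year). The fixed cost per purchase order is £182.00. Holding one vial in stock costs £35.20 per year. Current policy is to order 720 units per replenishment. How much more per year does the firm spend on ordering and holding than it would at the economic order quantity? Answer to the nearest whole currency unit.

Annual demand D = 119 × 52 = 6,188.
EOQ = √(2DS/H) = √(2 × 6,188 × 182 / 35.2) ≈ 252.96.
Cost at Q* = (D/Q*)S + (Q*/2)H = √(2DSH) ≈ £8,904.25.
Cost at Q = 720: (6,188/720)×182 + (720/2)×35.2 = £1,564.19 + £12,672.00 = £14,236.19.
Excess = £14,236.19 − £8,904.25 = £5,331.94.

Extra cost ≈ £5,332 per year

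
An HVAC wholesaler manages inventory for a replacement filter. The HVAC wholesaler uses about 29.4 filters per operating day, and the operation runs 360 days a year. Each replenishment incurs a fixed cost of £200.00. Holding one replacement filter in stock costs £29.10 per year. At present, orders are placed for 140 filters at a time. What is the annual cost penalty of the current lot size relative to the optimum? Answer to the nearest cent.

Annual demand D = 29.4 × 360 = 10,584.
EOQ = √(2DS/H) = √(2 × 10,584 × 200 / 29.1) ≈ 381.42.
Cost at Q* = (D/Q*)S + (Q*/2)H = √(2DSH) ≈ £11,099.45.
Cost at Q = 140: (10,584/140)×200 + (140/2)×29.1 = £15,120.00 + £2,037.00 = £17,157.00.
Excess = £17,157.00 − £11,099.45 = £6,057.55.

Extra cost ≈ £6,057.55 per year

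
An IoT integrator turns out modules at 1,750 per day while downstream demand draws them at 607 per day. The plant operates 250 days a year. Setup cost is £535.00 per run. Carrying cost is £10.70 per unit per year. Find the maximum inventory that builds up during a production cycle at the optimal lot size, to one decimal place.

Annual demand D = 607 × 250 = 151,750.
Production build-up factor (1 − d/p) = 1 − 607/1,750 = 0.6531.
Q* = √(2DS / (H(1 − d/p))) = √(2 × 151,750 × 535 / (10.7 × 0.6531)).
= √(162,372,500 / 6.9886) ≈ 4820.147.
Maximum inventory = Q*(1 − d/p) = 4820.147 × 0.6531 ≈ 3148.244.

I_max ≈ 3,148.2 modules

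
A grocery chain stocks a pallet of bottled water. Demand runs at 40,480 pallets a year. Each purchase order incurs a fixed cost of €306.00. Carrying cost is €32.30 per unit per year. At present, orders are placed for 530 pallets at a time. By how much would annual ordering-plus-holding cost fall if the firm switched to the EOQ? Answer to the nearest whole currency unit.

EOQ = √(2DS/H) = √(2 × 40,480 × 306 / 32.3) ≈ 875.78.
Cost at Q* = (D/Q*)S + (Q*/2)H = √(2DSH) ≈ €28,287.67.
Cost at Q = 530: (40,480/530)×306 + (530/2)×32.3 = €23,371.47 + €8,559.50 = €31,930.97.
Excess = €31,930.97 − €28,287.67 = €3,643.30.

Extra cost ≈ €3,643 per year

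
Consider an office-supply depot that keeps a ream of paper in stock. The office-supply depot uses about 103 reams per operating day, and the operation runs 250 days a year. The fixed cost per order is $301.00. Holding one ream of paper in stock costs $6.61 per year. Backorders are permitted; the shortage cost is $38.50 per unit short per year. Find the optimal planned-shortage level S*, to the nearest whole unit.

Annual demand D = 103 × 250 = 25,750.
With planned backorders, Q* = √(2DS/H) · √((H+B)/B).
√(2DS/H) = √(2 × 25,750 × 301 / 6.61) = 1531.391.
√((H+B)/B) = √((6.61+38.5)/38.5) = 1.0824.
Q* ≈ 1657.647.
S* = Q* · H/(H+B) = 1657.647 × 6.61/45.11 ≈ 242.896.

S* ≈ 243 reams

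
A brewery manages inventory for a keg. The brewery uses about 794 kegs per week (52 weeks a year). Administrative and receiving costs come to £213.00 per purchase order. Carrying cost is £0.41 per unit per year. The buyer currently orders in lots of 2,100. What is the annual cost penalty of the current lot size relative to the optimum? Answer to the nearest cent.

Annual demand D = 794 × 52 = 41,288.
EOQ = √(2DS/H) = √(2 × 41,288 × 213 / 0.41) ≈ 6549.75.
Cost at Q* = (D/Q*)S + (Q*/2)H = √(2DSH) ≈ £2,685.40.
Cost at Q = 2,100: (41,288/2,100)×213 + (2,100/2)×0.41 = £4,187.78 + £430.50 = £4,618.28.
Excess = £4,618.28 − £2,685.40 = £1,932.88.

Extra cost ≈ £1,932.88 per year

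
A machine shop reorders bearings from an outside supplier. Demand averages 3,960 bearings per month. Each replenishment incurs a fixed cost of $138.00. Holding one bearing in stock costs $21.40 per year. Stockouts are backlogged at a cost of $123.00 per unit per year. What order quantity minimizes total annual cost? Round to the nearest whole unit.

Q* ≈ 848 bearings

Annual demand D = 3,960 × 12 = 47,520.
With planned backorders, Q* = √(2DS/H) · √((H+B)/B).
√(2DS/H) = √(2 × 47,520 × 138 / 21.4) = 782.863.
√((H+B)/B) = √((21.4+123)/123) = 1.0835.
Q* ≈ 848.236.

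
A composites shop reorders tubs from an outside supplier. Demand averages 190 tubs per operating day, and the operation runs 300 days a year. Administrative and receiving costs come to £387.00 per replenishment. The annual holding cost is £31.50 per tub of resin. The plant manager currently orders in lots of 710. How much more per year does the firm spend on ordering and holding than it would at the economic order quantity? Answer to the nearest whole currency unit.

Annual demand D = 190 × 300 = 57,000.
EOQ = √(2DS/H) = √(2 × 57,000 × 387 / 31.5) ≈ 1183.46.
Cost at Q* = (D/Q*)S + (Q*/2)H = √(2DSH) ≈ £37,278.91.
Cost at Q = 710: (57,000/710)×387 + (710/2)×31.5 = £31,069.01 + £11,182.50 = £42,251.51.
Excess = £42,251.51 − £37,278.91 = £4,972.61.

Extra cost ≈ £4,973 per year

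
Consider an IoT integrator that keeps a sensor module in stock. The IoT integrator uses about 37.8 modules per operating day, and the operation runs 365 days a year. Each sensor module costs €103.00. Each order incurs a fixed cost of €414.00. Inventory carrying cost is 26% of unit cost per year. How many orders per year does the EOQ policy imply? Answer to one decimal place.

Annual demand D = 37.8 × 365 = 13,797.
Holding cost H = 0.26 × €103.00 = €26.7800 per unit per year.
The optimal lot size = √(2DS/H) = √(2 × 13,797 × 414 / 26.78) ≈ 653.13.
Orders per year = D / Q* = 13,797 / 653.13 ≈ 21.124.

N ≈ 21.1 orders per year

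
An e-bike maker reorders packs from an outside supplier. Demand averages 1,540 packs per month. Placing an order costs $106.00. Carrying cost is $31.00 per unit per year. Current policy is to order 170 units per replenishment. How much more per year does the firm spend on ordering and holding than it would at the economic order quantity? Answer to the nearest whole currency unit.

Annual demand D = 1,540 × 12 = 18,480.
EOQ = √(2DS/H) = √(2 × 18,480 × 106 / 31) ≈ 355.50.
Cost at Q* = (D/Q*)S + (Q*/2)H = √(2DSH) ≈ $11,020.46.
Cost at Q = 170: (18,480/170)×106 + (170/2)×31 = $11,522.82 + $2,635.00 = $14,157.82.
Excess = $14,157.82 − $11,020.46 = $3,137.36.

Extra cost ≈ $3,137 per year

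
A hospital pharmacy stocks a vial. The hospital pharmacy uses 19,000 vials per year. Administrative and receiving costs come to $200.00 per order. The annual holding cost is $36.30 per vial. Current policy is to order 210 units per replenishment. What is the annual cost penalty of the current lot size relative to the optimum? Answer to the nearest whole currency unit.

EOQ = √(2DS/H) = √(2 × 19,000 × 200 / 36.3) ≈ 457.57.
Cost at Q* = (D/Q*)S + (Q*/2)H = √(2DSH) ≈ $16,609.64.
Cost at Q = 210: (19,000/210)×200 + (210/2)×36.3 = $18,095.24 + $3,811.50 = $21,906.74.
Excess = $21,906.74 − $16,609.64 = $5,297.10.

Extra cost ≈ $5,297 per year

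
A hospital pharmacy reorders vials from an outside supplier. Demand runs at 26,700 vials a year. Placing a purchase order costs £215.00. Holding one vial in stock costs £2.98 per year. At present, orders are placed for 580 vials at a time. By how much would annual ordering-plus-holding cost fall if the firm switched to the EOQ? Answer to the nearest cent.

EOQ = √(2DS/H) = √(2 × 26,700 × 215 / 2.98) ≈ 1962.83.
Cost at Q* = (D/Q*)S + (Q*/2)H = √(2DSH) ≈ £5,849.22.
Cost at Q = 580: (26,700/580)×215 + (580/2)×2.98 = £9,897.41 + £864.20 = £10,761.61.
Excess = £10,761.61 − £5,849.22 = £4,912.39.

Extra cost ≈ £4,912.39 per year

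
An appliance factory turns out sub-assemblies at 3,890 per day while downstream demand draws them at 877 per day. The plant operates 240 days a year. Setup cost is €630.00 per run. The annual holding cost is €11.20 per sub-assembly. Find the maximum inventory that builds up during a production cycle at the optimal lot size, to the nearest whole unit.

Annual demand D = 877 × 240 = 210,480.
Production build-up factor (1 − d/p) = 1 − 877/3,890 = 0.7746.
Q* = √(2DS / (H(1 − d/p))) = √(2 × 210,480 × 630 / (11.2 × 0.7746)).
= √(265,204,800 / 8.675) ≈ 5529.131.
Maximum inventory = Q*(1 − d/p) = 5529.131 × 0.7746 ≈ 4282.589.

I_max ≈ 4,283 sub-assemblies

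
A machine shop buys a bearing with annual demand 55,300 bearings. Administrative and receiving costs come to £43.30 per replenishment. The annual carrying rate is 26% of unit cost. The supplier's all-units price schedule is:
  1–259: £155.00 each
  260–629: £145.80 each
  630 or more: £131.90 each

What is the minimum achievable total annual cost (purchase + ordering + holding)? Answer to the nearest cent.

TC* ≈ £7,308,673.39

Holding cost per unit per year at price C is H = 0.26·C.
Candidates are each tier's EOQ (if it falls in that tier) and each price-break quantity.
Tier 1 (£155.00): EOQ = 344.7 exceeds tier's upper bound 259, so this tier is dominated.
EOQ at £145.80 = 355.4 (feasible in tier 2): TC = 55,300×£145.80 + (55,300/355.4)×43.3 + (355.4/2)×0.26×£145.80 = £8,076,213.70.
EOQ at £131.90 = 373.7 < 630, so use break Q=630: TC = 55,300×£131.90 + (55,300/630.0)×43.3 + (630.0/2)×0.26×£131.90 = £7,308,673.39.
Lowest total cost among the candidates is at Q = 630.0.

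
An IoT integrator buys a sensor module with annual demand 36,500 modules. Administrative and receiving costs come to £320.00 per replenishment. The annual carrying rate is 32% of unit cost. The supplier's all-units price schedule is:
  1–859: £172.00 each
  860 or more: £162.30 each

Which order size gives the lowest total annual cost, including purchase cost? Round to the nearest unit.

Q* ≈ 860 modules

Holding cost per unit per year at price C is H = 0.32·C.
For each price level, check whether its EOQ is feasible; otherwise the best quantity at that price is the breakpoint.
EOQ at £172.00 = 651.5 (feasible in tier 1): TC = 36,500×£172.00 + (36,500/651.5)×320 + (651.5/2)×0.32×£172.00 = £6,313,857.14.
EOQ at £162.30 = 670.7 < 860, so use break Q=860: TC = 36,500×£162.30 + (36,500/860.0)×320 + (860.0/2)×0.32×£162.30 = £5,959,863.88.
Lowest total cost is £5,959,863.88 at Q = 860.0.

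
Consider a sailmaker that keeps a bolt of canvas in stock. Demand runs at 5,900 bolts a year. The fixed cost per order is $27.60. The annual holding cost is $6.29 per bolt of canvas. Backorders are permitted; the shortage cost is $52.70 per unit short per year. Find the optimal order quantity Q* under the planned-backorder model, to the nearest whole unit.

Q* ≈ 241 bolts

With planned backorders, Q* = √(2DS/H) · √((H+B)/B).
√(2DS/H) = √(2 × 5,900 × 27.6 / 6.29) = 227.547.
√((H+B)/B) = √((6.29+52.7)/52.7) = 1.0580.
Q* ≈ 240.743.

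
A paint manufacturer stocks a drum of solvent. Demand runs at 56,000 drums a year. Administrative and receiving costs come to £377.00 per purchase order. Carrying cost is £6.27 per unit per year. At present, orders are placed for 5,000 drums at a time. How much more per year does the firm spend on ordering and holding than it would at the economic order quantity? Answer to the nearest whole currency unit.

Extra cost ≈ £3,626 per year

EOQ = √(2DS/H) = √(2 × 56,000 × 377 / 6.27) ≈ 2595.05.
Cost at Q* = (D/Q*)S + (Q*/2)H = √(2DSH) ≈ £16,270.97.
Cost at Q = 5,000: (56,000/5,000)×377 + (5,000/2)×6.27 = £4,222.40 + £15,675.00 = £19,897.40.
Excess = £19,897.40 − £16,270.97 = £3,626.43.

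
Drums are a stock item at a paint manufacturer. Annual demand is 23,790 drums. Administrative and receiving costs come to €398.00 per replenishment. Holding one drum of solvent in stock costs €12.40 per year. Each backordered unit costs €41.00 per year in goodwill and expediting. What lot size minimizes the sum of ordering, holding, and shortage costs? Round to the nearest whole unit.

Q* ≈ 1,410 drums

With planned backorders, Q* = √(2DS/H) · √((H+B)/B).
√(2DS/H) = √(2 × 23,790 × 398 / 12.4) = 1235.785.
√((H+B)/B) = √((12.4+41)/41) = 1.1412.
Q* ≈ 1410.333.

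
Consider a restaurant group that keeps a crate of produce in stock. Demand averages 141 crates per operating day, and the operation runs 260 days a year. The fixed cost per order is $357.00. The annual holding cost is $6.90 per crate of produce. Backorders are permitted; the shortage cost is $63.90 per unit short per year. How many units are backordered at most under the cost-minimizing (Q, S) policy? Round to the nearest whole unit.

Annual demand D = 141 × 260 = 36,660.
With planned backorders, Q* = √(2DS/H) · √((H+B)/B).
√(2DS/H) = √(2 × 36,660 × 357 / 6.9) = 1947.694.
√((H+B)/B) = √((6.9+63.9)/63.9) = 1.0526.
Q* ≈ 2050.156.
S* = Q* · H/(H+B) = 2050.156 × 6.9/70.8 ≈ 199.803.

S* ≈ 200 crates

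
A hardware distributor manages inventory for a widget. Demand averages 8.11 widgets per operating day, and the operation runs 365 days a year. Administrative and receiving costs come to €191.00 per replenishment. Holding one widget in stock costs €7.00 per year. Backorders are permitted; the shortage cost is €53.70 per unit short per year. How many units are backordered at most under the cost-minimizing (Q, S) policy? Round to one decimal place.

S* ≈ 49.3 widgets

Annual demand D = 8.11 × 365 = 2,960.15.
With planned backorders, Q* = √(2DS/H) · √((H+B)/B).
√(2DS/H) = √(2 × 2,960.15 × 191 / 7) = 401.920.
√((H+B)/B) = √((7+53.7)/53.7) = 1.0632.
Q* ≈ 427.314.
S* = Q* · H/(H+B) = 427.314 × 7/60.7 ≈ 49.278.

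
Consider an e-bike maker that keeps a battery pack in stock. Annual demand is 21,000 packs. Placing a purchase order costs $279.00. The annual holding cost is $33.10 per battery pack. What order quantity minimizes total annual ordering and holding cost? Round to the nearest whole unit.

Q* ≈ 595 packs

EOQ = √(2DS / H) = √(2 × 21,000 × 279 / 33.1).
= √(11,718,000 / 33.1) = √354,018.1269 ≈ 594.994.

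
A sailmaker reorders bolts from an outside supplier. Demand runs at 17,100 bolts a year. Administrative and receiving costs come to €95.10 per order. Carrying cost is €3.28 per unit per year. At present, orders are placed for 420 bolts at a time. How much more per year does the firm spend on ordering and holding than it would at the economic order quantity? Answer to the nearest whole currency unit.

Extra cost ≈ €1,295 per year

EOQ = √(2DS/H) = √(2 × 17,100 × 95.1 / 3.28) ≈ 995.79.
Cost at Q* = (D/Q*)S + (Q*/2)H = √(2DSH) ≈ €3,266.18.
Cost at Q = 420: (17,100/420)×95.1 + (420/2)×3.28 = €3,871.93 + €688.80 = €4,560.73.
Excess = €4,560.73 − €3,266.18 = €1,294.55.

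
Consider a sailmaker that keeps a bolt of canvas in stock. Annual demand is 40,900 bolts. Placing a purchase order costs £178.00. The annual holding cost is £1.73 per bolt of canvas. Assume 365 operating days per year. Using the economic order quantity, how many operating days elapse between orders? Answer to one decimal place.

T ≈ 25.9 days

Q* = √(2DS/H) = √(2 × 40,900 × 178 / 1.73) ≈ 2901.11.
Cycle time = Q*/D × 365 = 2901.11 / 40,900 × 365 ≈ 25.890 days.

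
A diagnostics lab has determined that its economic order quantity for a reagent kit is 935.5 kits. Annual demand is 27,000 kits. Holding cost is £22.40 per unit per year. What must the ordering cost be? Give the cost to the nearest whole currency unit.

S ≈ £363

Squaring Q* = √(2DS/H) gives Q*² = 2DS/H.
From Q* = √(2DS/H): S = Q*²H / (2D) = 935.5² × 22.4 / (2 × 27,000) = 363.0294.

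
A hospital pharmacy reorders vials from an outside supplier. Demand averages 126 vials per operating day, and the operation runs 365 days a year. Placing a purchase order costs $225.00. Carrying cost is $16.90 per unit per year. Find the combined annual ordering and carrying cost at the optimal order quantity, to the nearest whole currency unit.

TC* ≈ $18,702

Annual demand D = 126 × 365 = 45,990.
The optimal lot size = √(2DS/H) = √(2 × 45,990 × 225 / 16.9) ≈ 1106.61.
At Q*, ordering cost (D/Q*)S equals holding cost (Q*/2)H, each = √(DSH/2).
Minimum total = √(2DSH) = √(2 × 45,990 × 225 × 16.9) ≈ 18701.710.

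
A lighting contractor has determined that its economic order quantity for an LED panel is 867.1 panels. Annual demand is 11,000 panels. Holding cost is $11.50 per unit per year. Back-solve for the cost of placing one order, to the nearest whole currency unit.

Invert the EOQ relation Q*² = 2DS/H.
From Q* = √(2DS/H): S = Q*²H / (2D) = 867.1² × 11.5 / (2 × 11,000) = 393.0190.

S ≈ $393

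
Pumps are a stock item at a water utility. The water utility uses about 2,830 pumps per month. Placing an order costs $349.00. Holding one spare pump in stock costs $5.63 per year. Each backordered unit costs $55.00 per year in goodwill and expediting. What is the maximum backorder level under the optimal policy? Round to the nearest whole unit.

Annual demand D = 2,830 × 12 = 33,960.
With planned backorders, Q* = √(2DS/H) · √((H+B)/B).
√(2DS/H) = √(2 × 33,960 × 349 / 5.63) = 2051.905.
√((H+B)/B) = √((5.63+55)/55) = 1.0499.
Q* ≈ 2154.368.
S* = Q* · H/(H+B) = 2154.368 × 5.63/60.63 ≈ 200.051.

S* ≈ 200 pumps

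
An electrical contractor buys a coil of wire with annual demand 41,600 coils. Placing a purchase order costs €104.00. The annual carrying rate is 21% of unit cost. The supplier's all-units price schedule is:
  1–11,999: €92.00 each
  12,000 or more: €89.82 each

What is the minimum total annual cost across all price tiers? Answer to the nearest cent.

TC* ≈ €3,840,129.50

Holding cost per unit per year at price C is H = 0.21·C.
Evaluate total cost at each tier's feasible EOQ or, if the EOQ is below the tier, at the tier's minimum quantity.
EOQ at €92.00 = 669.2 (feasible in tier 1): TC = 41,600×€92.00 + (41,600/669.2)×104 + (669.2/2)×0.21×€92.00 = €3,840,129.50.
EOQ at €89.82 = 677.3 < 12000, so use break Q=12000: TC = 41,600×€89.82 + (41,600/12000.0)×104 + (12000.0/2)×0.21×€89.82 = €3,850,045.73.
Lowest total cost among the candidates is at Q = 669.2.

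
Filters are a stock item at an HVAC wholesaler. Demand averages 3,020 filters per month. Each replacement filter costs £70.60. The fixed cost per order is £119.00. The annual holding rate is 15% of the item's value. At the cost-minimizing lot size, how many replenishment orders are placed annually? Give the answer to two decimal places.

N ≈ 40.16 orders per year

Annual demand D = 3,020 × 12 = 36,240.
Holding cost H = 0.15 × £70.60 = £10.5900 per unit per year.
EOQ = √(2DS/H) = √(2 × 36,240 × 119 / 10.59) ≈ 902.47.
Orders per year = D / Q* = 36,240 / 902.47 ≈ 40.156.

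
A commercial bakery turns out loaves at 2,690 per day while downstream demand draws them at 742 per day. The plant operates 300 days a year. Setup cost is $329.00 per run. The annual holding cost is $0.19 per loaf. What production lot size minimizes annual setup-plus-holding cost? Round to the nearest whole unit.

Annual demand D = 742 × 300 = 222,600.
Production build-up factor (1 − d/p) = 1 − 742/2,690 = 0.7242.
Q* = √(2DS / (H(1 − d/p))) = √(2 × 222,600 × 329 / (0.19 × 0.7242)).
= √(146,470,800 / 0.1376) ≈ 32627.244.

Q* ≈ 32,627 loaves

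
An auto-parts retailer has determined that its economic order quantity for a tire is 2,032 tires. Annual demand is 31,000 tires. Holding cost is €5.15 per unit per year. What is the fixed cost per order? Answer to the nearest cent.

The basic EOQ model gives Q* = √(2DS/H); rearrange for the unknown.
From Q* = √(2DS/H): S = Q*²H / (2D) = 2,032² × 5.15 / (2 × 31,000) = 342.9754.

S ≈ €342.98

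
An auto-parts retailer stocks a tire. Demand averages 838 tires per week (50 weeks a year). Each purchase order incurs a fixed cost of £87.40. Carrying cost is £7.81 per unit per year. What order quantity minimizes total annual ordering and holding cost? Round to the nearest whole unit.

Annual demand D = 838 × 50 = 41,900.
EOQ = √(2DS / H) = √(2 × 41,900 × 87.4 / 7.81).
= √(7,324,120 / 7.81) = √937,787.452 ≈ 968.394.

Q* ≈ 968 tires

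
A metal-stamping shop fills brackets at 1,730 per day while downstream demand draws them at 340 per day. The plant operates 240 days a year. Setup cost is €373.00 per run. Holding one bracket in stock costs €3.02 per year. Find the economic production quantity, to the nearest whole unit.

Q* ≈ 5,009 brackets

Annual demand D = 340 × 240 = 81,600.
Production build-up factor (1 − d/p) = 1 − 340/1,730 = 0.8035.
Q* = √(2DS / (H(1 − d/p))) = √(2 × 81,600 × 373 / (3.02 × 0.8035)).
= √(60,873,600 / 2.4265) ≈ 5008.719.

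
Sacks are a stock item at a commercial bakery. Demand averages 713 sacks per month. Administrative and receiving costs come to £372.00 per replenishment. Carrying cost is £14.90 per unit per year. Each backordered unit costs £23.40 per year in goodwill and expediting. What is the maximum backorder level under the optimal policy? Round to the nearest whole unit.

Annual demand D = 713 × 12 = 8,556.
With planned backorders, Q* = √(2DS/H) · √((H+B)/B).
√(2DS/H) = √(2 × 8,556 × 372 / 14.9) = 653.625.
√((H+B)/B) = √((14.9+23.4)/23.4) = 1.2794.
Q* ≈ 836.219.
S* = Q* · H/(H+B) = 836.219 × 14.9/38.3 ≈ 325.318.

S* ≈ 325 sacks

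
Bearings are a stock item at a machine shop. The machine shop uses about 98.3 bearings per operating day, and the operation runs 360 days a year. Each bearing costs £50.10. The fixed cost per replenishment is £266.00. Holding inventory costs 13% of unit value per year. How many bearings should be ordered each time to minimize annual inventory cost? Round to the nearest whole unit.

Annual demand D = 98.3 × 360 = 35,388.
Holding cost H = 0.13 × £50.10 = £6.5130 per unit per year.
EOQ = √(2DS / H) = √(2 × 35,388 × 266 / 6.513).
= √(18,826,416 / 6.513) = √2,890,590.5113 ≈ 1700.174.

Q* ≈ 1,700 bearings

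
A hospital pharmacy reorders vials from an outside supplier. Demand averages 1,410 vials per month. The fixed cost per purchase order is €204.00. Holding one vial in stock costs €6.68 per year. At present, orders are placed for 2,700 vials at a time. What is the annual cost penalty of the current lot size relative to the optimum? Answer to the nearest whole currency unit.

Annual demand D = 1,410 × 12 = 16,920.
EOQ = √(2DS/H) = √(2 × 16,920 × 204 / 6.68) ≈ 1016.58.
Cost at Q* = (D/Q*)S + (Q*/2)H = √(2DSH) ≈ €6,790.76.
Cost at Q = 2,700: (16,920/2,700)×204 + (2,700/2)×6.68 = €1,278.40 + €9,018.00 = €10,296.40.
Excess = €10,296.40 − €6,790.76 = €3,505.64.

Extra cost ≈ €3,506 per year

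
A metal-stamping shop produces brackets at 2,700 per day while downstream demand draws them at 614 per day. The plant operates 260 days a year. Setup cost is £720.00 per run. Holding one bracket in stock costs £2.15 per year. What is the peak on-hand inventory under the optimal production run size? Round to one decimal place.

Annual demand D = 614 × 260 = 159,640.
Production build-up factor (1 − d/p) = 1 − 614/2,700 = 0.7726.
Q* = √(2DS / (H(1 − d/p))) = √(2 × 159,640 × 720 / (2.15 × 0.7726)).
= √(229,881,600 / 1.6611) ≈ 11764.070.
Maximum inventory = Q*(1 − d/p) = 11764.070 × 0.7726 ≈ 9088.833.

I_max ≈ 9,088.8 brackets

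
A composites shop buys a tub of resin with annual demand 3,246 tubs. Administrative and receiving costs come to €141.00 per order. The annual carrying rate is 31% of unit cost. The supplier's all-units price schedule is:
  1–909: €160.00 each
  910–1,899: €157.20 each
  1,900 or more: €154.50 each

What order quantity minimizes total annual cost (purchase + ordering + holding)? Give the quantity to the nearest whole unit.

Q* ≈ 136 tubs

Holding cost per unit per year at price C is H = 0.31·C.
Evaluate total cost at each tier's feasible EOQ or, if the EOQ is below the tier, at the tier's minimum quantity.
EOQ at €160.00 = 135.8 (feasible in tier 1): TC = 3,246×€160.00 + (3,246/135.8)×141 + (135.8/2)×0.31×€160.00 = €526,098.13.
EOQ at €157.20 = 137.1 < 910, so use break Q=910: TC = 3,246×€157.20 + (3,246/910.0)×141 + (910.0/2)×0.31×€157.20 = €532,947.21.
EOQ at €154.50 = 138.2 < 1900, so use break Q=1900: TC = 3,246×€154.50 + (3,246/1900.0)×141 + (1900.0/2)×0.31×€154.50 = €547,248.14.
Lowest total cost is €526,098.13 at Q = 135.8.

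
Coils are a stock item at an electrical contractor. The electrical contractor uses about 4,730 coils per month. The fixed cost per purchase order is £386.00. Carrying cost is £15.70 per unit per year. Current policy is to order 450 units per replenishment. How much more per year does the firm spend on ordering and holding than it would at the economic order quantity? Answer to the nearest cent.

Annual demand D = 4,730 × 12 = 56,760.
EOQ = √(2DS/H) = √(2 × 56,760 × 386 / 15.7) ≈ 1670.63.
Cost at Q* = (D/Q*)S + (Q*/2)H = √(2DSH) ≈ £26,228.88.
Cost at Q = 450: (56,760/450)×386 + (450/2)×15.7 = £48,687.47 + £3,532.50 = £52,219.97.
Excess = £52,219.97 − £26,228.88 = £25,991.09.

Extra cost ≈ £25,991.09 per year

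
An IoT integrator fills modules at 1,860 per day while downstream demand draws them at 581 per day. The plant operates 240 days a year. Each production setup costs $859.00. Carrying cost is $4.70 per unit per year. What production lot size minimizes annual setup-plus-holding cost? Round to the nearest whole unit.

Annual demand D = 581 × 240 = 139,440.
Production build-up factor (1 − d/p) = 1 − 581/1,860 = 0.6876.
Q* = √(2DS / (H(1 − d/p))) = √(2 × 139,440 × 859 / (4.7 × 0.6876)).
= √(239,557,920 / 3.2319) ≈ 8609.492.

Q* ≈ 8,609 modules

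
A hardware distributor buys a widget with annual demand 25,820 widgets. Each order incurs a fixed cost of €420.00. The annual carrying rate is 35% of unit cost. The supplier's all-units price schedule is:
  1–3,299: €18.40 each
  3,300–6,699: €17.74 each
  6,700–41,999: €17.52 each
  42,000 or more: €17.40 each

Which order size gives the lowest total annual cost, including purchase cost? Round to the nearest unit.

Q* ≈ 3,300 widgets

Holding cost per unit per year at price C is H = 0.35·C.
Evaluate total cost at each tier's feasible EOQ or, if the EOQ is below the tier, at the tier's minimum quantity.
EOQ at €18.40 = 1835.2 (feasible in tier 1): TC = 25,820×€18.40 + (25,820/1835.2)×420 + (1835.2/2)×0.35×€18.40 = €486,906.45.
EOQ at €17.74 = 1869.0 < 3300, so use break Q=3300: TC = 25,820×€17.74 + (25,820/3300.0)×420 + (3300.0/2)×0.35×€17.74 = €471,577.83.
EOQ at €17.52 = 1880.7 < 6700, so use break Q=6700: TC = 25,820×€17.52 + (25,820/6700.0)×420 + (6700.0/2)×0.35×€17.52 = €474,527.17.
EOQ at €17.40 = 1887.2 < 42000, so use break Q=42000: TC = 25,820×€17.40 + (25,820/42000.0)×420 + (42000.0/2)×0.35×€17.40 = €577,416.20.
Lowest total cost is €471,577.83 at Q = 3300.0.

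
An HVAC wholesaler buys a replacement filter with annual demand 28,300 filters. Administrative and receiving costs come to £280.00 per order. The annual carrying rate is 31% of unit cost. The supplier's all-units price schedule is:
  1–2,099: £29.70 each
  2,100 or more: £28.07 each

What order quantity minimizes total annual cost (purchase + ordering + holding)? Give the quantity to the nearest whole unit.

Holding cost per unit per year at price C is H = 0.31·C.
Candidates are each tier's EOQ (if it falls in that tier) and each price-break quantity.
EOQ at £29.70 = 1312.0 (feasible in tier 1): TC = 28,300×£29.70 + (28,300/1312.0)×280 + (1312.0/2)×0.31×£29.70 = £852,589.43.
EOQ at £28.07 = 1349.5 < 2100, so use break Q=2100: TC = 28,300×£28.07 + (28,300/2100.0)×280 + (2100.0/2)×0.31×£28.07 = £807,291.12.
Lowest total cost is £807,291.12 at Q = 2100.0.

Q* ≈ 2,100 filters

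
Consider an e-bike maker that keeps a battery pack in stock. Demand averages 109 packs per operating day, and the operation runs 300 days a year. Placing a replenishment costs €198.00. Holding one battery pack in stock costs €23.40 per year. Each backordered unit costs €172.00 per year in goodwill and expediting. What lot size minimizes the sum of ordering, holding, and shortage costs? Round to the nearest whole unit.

Q* ≈ 793 packs

Annual demand D = 109 × 300 = 32,700.
With planned backorders, Q* = √(2DS/H) · √((H+B)/B).
√(2DS/H) = √(2 × 32,700 × 198 / 23.4) = 743.898.
√((H+B)/B) = √((23.4+172)/172) = 1.0659.
Q* ≈ 792.888.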